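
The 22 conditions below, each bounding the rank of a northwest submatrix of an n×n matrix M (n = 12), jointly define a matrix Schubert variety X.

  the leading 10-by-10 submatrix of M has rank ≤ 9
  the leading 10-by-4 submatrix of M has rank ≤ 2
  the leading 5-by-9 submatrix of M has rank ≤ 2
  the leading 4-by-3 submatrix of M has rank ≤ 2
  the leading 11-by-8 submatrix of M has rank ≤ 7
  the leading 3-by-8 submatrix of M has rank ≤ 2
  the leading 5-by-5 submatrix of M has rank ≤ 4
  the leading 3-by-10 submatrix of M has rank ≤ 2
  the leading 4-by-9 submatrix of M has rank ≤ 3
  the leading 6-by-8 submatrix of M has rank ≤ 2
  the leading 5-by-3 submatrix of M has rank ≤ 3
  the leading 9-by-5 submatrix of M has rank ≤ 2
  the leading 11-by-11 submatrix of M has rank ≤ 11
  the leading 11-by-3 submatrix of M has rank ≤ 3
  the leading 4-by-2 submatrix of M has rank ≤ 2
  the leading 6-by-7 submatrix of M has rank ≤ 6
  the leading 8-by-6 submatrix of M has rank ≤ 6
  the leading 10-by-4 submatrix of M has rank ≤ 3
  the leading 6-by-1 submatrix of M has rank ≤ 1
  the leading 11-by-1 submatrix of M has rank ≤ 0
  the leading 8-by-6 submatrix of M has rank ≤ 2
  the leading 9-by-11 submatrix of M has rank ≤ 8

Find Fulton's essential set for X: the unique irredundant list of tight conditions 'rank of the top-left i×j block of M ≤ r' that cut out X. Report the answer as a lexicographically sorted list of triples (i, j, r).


Computing R[i][j] = min implied NW-rank bound (n=12, 22 conditions):

  0 1 1 1 1 1 1 1 1 1 1 1
  0 1 2 2 2 2 2 2 2 2 2 2
  0 1 2 2 2 2 2 2 2 2 3 3
  0 1 2 2 2 2 2 2 2 3 4 4
  0 1 2 2 2 2 2 2 2 3 4 5
  0 1 2 2 2 2 2 2 3 4 5 6
  0 1 2 2 2 2 3 3 4 5 6 7
  0 1 2 2 2 2 3 4 5 6 7 8
  0 1 2 2 2 3 4 5 6 7 8 9
  0 1 2 2 3 4 5 6 7 8 9 10
  0 1 2 3 4 5 6 7 8 9 10 11
  1 2 3 4 5 6 7 8 9 10 11 12

giving w = (2, 3, 11, 10, 12, 9, 7, 8, 6, 5, 4, 1) via Δ²R.

Fulton essential set (7 of the 44 Rothe cells):

[(3, 10, 2), (5, 9, 2), (6, 8, 2), (8, 6, 2), (9, 5, 2), (10, 4, 2), (11, 1, 0)]


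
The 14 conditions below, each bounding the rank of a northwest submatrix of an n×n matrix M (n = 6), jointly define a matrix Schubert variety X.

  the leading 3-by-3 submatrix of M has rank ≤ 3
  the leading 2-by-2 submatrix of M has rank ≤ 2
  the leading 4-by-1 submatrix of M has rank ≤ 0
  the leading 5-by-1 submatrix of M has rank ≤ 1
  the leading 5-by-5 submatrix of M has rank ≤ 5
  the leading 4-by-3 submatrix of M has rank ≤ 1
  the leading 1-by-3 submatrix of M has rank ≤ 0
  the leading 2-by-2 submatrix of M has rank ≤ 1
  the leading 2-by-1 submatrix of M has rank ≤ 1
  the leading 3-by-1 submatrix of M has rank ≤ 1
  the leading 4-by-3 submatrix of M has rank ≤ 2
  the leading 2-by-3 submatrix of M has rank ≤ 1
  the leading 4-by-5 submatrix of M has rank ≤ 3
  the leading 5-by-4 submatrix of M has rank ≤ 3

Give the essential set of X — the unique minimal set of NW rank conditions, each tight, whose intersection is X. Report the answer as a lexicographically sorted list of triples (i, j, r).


Recovering R(i,j) via the rank-extension bound from the 14 conditions:

  R[1]: 0 | 0 | 0 | 1 | 1 | 1
  R[2]: 0 | 1 | 1 | 2 | 2 | 2
  R[3]: 0 | 1 | 1 | 2 | 3 | 3
  R[4]: 0 | 1 | 1 | 2 | 3 | 4
  R[5]: 1 | 2 | 2 | 3 | 4 | 5
  R[6]: 1 | 2 | 3 | 4 | 5 | 6

so w = (4, 2, 5, 6, 1, 3).

|D(w)|=8, |Ess(w)|=3:

[(1, 3, 0), (4, 1, 0), (4, 3, 1)]


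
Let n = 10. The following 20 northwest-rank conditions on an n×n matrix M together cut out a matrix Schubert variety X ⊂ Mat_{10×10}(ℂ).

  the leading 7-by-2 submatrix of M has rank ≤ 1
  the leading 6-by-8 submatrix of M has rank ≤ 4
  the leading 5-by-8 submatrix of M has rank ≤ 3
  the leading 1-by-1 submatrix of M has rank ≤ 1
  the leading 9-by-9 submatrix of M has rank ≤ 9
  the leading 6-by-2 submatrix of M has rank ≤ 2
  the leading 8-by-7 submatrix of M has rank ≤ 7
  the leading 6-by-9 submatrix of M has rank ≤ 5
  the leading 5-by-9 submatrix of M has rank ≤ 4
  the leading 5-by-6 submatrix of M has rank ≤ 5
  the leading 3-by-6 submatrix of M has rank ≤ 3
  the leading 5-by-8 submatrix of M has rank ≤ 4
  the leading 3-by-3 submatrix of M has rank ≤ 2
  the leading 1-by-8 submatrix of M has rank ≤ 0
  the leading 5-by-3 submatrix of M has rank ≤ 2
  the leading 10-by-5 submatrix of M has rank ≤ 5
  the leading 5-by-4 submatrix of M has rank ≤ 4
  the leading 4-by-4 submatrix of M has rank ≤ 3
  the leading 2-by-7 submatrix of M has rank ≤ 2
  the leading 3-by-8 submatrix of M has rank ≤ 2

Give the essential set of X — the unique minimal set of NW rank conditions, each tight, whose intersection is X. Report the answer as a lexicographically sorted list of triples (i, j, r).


Rank table r_w(10×10) implied by the 20 constraints:

  i=1: 0 0 0 0 0 0 0 0 1 1
  i=2: 1 1 1 1 1 1 1 1 2 2
  i=3: 1 1 2 2 2 2 2 2 3 3
  i=4: 1 1 2 3 3 3 3 3 4 4
  i=5: 1 1 2 3 3 3 3 3 4 5
  i=6: 1 1 2 3 4 4 4 4 5 6
  i=7: 1 1 2 3 4 5 5 5 6 7
  i=8: 1 2 3 4 5 6 6 6 7 8
  i=9: 1 2 3 4 5 6 7 7 8 9
  i=10: 1 2 3 4 5 6 7 8 9 10

reading off 1-entries of Δ²R: w = (9, 1, 3, 4, 10, 5, 6, 2, 7, 8).

Rothe diagram D(w) (17 cells), 3 SE-corners (essential conditions):

[(1, 8, 0), (5, 8, 3), (7, 2, 1)]


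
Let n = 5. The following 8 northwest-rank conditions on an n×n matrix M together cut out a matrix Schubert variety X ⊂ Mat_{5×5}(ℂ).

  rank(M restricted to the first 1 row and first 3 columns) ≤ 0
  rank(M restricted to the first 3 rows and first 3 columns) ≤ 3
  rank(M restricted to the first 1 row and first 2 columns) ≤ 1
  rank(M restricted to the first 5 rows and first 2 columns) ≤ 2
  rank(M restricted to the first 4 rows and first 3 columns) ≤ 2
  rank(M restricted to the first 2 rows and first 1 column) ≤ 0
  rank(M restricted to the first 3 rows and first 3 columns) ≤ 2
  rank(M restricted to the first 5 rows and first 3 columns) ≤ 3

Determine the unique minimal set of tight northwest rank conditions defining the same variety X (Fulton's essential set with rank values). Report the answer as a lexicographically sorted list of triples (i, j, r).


Propagating the 8 rank bounds to every northwest block:

  row 1: 0 | 0 | 0 | 1 | 1
  row 2: 0 | 1 | 1 | 2 | 2
  row 3: 1 | 2 | 2 | 3 | 3
  row 4: 1 | 2 | 2 | 3 | 4
  row 5: 1 | 2 | 3 | 4 | 5

giving w = (4, 2, 1, 5, 3) via Δ²R.

Rothe diagram D(w) (5 cells), 3 SE-corners (essential conditions):

[(1, 3, 0), (2, 1, 0), (4, 3, 2)]


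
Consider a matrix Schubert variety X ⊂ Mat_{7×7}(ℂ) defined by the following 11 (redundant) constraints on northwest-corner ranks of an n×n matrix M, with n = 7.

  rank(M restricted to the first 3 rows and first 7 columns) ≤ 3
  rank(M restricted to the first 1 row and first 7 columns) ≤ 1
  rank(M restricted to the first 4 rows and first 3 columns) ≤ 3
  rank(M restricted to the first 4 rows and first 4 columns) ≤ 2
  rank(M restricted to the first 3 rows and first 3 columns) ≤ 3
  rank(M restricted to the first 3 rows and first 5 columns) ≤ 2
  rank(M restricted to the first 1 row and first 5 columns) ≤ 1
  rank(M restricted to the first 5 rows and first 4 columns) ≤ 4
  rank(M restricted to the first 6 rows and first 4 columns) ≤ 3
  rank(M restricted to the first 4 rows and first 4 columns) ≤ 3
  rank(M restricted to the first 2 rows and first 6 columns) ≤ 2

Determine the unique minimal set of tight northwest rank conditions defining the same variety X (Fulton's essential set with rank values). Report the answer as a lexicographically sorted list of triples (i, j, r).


Propagating the 11 rank bounds to every northwest block:

  R[1]: 1, 1, 1, 1, 1, 1, 1
  R[2]: 1, 2, 2, 2, 2, 2, 2
  R[3]: 1, 2, 2, 2, 2, 3, 3
  R[4]: 1, 2, 2, 2, 3, 4, 4
  R[5]: 1, 2, 3, 3, 4, 5, 5
  R[6]: 1, 2, 3, 3, 4, 5, 6
  R[7]: 1, 2, 3, 4, 5, 6, 7

the unique w with this rank table is (1, 2, 6, 5, 3, 7, 4).

Rothe diagram D(w) (6 cells), 3 SE-corners (essential conditions):

[(3, 5, 2), (4, 4, 2), (6, 4, 3)]


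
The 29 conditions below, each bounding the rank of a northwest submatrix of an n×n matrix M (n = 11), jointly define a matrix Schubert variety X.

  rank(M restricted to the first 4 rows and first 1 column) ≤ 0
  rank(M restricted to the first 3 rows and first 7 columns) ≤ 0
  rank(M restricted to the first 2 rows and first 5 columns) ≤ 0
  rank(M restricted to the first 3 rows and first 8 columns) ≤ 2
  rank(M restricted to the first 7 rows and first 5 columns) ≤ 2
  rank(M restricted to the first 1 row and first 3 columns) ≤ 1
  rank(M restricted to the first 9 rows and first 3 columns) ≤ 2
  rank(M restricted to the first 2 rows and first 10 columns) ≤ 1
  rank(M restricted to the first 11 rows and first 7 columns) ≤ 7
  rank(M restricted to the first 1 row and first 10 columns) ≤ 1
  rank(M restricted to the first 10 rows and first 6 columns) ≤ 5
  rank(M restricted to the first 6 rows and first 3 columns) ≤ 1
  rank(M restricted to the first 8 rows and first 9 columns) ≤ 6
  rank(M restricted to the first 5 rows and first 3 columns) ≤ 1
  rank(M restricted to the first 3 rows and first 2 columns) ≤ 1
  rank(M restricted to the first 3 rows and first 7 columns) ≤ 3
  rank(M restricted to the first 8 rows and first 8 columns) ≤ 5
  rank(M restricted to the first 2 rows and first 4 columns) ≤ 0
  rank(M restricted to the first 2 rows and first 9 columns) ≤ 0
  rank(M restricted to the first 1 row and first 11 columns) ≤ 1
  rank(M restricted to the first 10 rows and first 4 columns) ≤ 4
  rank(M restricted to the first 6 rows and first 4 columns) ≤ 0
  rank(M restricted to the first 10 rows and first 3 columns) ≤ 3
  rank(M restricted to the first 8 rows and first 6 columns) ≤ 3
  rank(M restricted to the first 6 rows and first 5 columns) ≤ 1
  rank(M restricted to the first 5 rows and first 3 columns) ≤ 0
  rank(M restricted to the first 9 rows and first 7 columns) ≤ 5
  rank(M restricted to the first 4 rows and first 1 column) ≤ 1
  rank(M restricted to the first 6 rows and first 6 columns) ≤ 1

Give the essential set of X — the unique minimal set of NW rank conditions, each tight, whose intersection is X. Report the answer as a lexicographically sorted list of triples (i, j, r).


Reconstructing r_w from the 29 given conditions:

  row 1: 0 0 0 0 0 0 0 0 0 1 1
  row 2: 0 0 0 0 0 0 0 0 0 1 2
  row 3: 0 0 0 0 0 0 0 1 1 2 3
  row 4: 0 0 0 0 1 1 1 2 2 3 4
  row 5: 0 0 0 0 1 1 2 3 3 4 5
  row 6: 0 0 0 0 1 1 2 3 4 5 6
  row 7: 1 1 1 1 2 2 3 4 5 6 7
  row 8: 1 2 2 2 3 3 4 5 6 7 8
  row 9: 1 2 2 3 4 4 5 6 7 8 9
  row 10: 1 2 3 4 5 5 6 7 8 9 10
  row 11: 1 2 3 4 5 6 7 8 9 10 11

the unique w with this rank table is (10, 11, 8, 5, 7, 9, 1, 2, 4, 3, 6).

D(w) has 40 cells with 5 SE-corners; essential set:

[(2, 9, 0), (3, 7, 0), (6, 4, 0), (6, 6, 1), (9, 3, 2)]


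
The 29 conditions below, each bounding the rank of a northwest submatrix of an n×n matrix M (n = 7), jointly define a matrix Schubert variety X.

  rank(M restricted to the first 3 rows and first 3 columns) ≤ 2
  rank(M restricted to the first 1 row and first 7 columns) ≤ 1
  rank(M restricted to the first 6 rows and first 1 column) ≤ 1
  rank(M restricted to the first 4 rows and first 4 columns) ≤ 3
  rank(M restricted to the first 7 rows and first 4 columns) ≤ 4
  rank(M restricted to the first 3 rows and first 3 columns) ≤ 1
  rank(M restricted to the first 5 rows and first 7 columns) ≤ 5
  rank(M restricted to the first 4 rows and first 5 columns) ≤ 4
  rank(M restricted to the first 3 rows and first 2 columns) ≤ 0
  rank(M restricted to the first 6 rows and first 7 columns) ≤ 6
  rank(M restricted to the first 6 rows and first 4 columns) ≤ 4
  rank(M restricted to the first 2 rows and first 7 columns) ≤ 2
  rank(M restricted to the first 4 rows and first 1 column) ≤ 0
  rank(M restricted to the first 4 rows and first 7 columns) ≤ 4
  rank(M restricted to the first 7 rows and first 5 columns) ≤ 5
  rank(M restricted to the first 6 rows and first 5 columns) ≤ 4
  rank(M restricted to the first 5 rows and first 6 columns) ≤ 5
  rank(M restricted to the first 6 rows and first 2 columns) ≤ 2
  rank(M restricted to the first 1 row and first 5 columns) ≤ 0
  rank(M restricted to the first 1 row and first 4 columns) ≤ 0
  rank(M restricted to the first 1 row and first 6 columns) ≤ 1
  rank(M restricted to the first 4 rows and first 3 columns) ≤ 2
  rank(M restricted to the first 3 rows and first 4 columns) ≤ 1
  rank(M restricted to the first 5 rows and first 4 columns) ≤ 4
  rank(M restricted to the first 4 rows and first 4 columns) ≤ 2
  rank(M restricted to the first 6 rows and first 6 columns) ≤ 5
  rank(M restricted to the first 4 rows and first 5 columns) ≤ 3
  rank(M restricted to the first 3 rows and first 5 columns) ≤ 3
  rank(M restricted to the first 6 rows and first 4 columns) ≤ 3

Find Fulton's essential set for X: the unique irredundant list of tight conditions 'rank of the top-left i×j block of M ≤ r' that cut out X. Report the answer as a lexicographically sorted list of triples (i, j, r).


The tightest implied rank at each (i,j), from the 29 conditions:

  i=1: 0 0 0 0 0 1 1
  i=2: 0 0 1 1 1 2 2
  i=3: 0 0 1 1 2 3 3
  i=4: 0 1 2 2 3 4 4
  i=5: 1 2 3 3 4 5 5
  i=6: 1 2 3 3 4 5 6
  i=7: 1 2 3 4 5 6 7

reading off 1-entries of Δ²R: w = (6, 3, 5, 2, 1, 7, 4).

Rothe diagram D(w) (12 cells), 5 SE-corners (essential conditions):

[(1, 5, 0), (3, 2, 0), (3, 4, 1), (4, 1, 0), (6, 4, 3)]


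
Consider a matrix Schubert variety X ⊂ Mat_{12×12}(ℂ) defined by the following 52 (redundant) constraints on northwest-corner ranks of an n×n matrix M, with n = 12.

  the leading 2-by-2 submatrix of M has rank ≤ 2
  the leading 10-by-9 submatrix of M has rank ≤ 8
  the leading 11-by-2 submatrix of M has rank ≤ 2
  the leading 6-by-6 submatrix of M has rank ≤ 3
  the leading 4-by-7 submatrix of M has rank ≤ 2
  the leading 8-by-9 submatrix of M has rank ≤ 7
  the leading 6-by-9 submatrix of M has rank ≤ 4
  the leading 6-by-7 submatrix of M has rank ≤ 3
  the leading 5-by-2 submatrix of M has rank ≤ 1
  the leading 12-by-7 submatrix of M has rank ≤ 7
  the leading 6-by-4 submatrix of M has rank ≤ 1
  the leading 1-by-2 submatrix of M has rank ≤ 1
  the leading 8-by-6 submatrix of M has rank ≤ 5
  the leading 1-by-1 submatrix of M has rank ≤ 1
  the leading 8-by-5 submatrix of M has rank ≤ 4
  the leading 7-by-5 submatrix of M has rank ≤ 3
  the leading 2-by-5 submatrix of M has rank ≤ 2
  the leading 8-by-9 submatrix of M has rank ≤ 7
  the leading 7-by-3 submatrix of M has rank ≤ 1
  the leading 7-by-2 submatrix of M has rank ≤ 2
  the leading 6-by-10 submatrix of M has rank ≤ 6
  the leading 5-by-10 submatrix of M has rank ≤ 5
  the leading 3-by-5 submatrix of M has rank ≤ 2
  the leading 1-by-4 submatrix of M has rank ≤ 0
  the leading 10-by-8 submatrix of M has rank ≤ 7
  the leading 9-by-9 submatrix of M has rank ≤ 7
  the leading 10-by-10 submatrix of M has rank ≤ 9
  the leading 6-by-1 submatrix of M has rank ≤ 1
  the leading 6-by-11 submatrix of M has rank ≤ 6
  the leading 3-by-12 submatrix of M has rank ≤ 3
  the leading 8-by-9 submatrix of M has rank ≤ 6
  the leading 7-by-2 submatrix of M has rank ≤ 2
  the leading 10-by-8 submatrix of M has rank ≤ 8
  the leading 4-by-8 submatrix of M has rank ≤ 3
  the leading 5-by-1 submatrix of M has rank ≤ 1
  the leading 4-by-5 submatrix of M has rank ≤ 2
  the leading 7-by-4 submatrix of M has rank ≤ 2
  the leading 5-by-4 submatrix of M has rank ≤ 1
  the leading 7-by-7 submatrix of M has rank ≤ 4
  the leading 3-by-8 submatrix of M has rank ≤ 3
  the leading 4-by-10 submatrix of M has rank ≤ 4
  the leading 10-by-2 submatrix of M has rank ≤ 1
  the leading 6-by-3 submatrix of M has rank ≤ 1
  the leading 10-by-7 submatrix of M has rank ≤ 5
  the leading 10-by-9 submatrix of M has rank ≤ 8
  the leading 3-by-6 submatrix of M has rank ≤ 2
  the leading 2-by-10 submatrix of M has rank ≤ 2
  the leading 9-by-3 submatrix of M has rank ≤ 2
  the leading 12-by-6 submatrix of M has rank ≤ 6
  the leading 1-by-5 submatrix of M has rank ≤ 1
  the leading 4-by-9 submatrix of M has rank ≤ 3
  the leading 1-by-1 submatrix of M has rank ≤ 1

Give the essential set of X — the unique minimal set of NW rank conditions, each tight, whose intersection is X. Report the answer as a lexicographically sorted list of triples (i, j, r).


Reconstructing r_w from the 52 given conditions:

  i=1: 0 | 0 | 0 | 0 | 1 | 1 | 1 | 1 | 1 | 1 | 1 | 1
  i=2: 1 | 1 | 1 | 1 | 2 | 2 | 2 | 2 | 2 | 2 | 2 | 2
  i=3: 1 | 1 | 1 | 1 | 2 | 2 | 2 | 3 | 3 | 3 | 3 | 3
  i=4: 1 | 1 | 1 | 1 | 2 | 2 | 2 | 3 | 3 | 4 | 4 | 4
  i=5: 1 | 1 | 1 | 1 | 2 | 3 | 3 | 4 | 4 | 5 | 5 | 5
  i=6: 1 | 1 | 1 | 1 | 2 | 3 | 3 | 4 | 4 | 5 | 6 | 6
  i=7: 1 | 1 | 1 | 2 | 3 | 4 | 4 | 5 | 5 | 6 | 7 | 7
  i=8: 1 | 1 | 2 | 3 | 4 | 5 | 5 | 6 | 6 | 7 | 8 | 8
  i=9: 1 | 1 | 2 | 3 | 4 | 5 | 5 | 6 | 7 | 8 | 9 | 9
  i=10: 1 | 1 | 2 | 3 | 4 | 5 | 5 | 6 | 7 | 8 | 9 | 10
  i=11: 1 | 2 | 3 | 4 | 5 | 6 | 6 | 7 | 8 | 9 | 10 | 11
  i=12: 1 | 2 | 3 | 4 | 5 | 6 | 7 | 8 | 9 | 10 | 11 | 12

the unique w with this rank table is (5, 1, 8, 10, 6, 11, 4, 3, 9, 12, 2, 7).

9 SE-corners of the 30-cell Rothe diagram give Ess(w):

[(1, 4, 0), (4, 7, 2), (4, 9, 3), (6, 4, 1), (6, 7, 3), (6, 9, 4), (7, 3, 1), (10, 2, 1), (10, 7, 5)]


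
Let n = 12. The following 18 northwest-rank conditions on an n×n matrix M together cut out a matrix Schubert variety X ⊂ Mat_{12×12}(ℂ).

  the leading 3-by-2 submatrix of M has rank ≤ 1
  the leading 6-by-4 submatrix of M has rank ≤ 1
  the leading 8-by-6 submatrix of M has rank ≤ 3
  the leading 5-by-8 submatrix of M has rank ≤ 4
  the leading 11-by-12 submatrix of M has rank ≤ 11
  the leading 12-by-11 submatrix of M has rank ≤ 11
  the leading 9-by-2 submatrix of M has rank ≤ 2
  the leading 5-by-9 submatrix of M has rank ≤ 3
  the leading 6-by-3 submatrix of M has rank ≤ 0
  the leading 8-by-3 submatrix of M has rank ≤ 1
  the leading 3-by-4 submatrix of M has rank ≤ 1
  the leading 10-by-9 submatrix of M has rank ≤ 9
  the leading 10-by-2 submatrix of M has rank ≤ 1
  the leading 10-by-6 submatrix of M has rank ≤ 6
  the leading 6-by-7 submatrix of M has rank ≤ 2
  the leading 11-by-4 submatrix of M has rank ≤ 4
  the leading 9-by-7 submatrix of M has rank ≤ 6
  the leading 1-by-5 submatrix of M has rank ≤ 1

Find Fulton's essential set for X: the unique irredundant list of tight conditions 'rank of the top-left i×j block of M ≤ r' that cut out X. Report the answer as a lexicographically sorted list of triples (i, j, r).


Reconstructing r_w from the 18 given conditions:

  0, 0, 0, 1, 1, 1, 1, 1, 1, 1, 1, 1
  0, 0, 0, 1, 2, 2, 2, 2, 2, 2, 2, 2
  0, 0, 0, 1, 2, 2, 2, 3, 3, 3, 3, 3
  0, 0, 0, 1, 2, 2, 2, 3, 3, 4, 4, 4
  0, 0, 0, 1, 2, 2, 2, 3, 3, 4, 5, 5
  0, 0, 0, 1, 2, 2, 2, 3, 4, 5, 6, 6
  1, 1, 1, 2, 3, 3, 3, 4, 5, 6, 7, 7
  1, 1, 1, 2, 3, 3, 4, 5, 6, 7, 8, 8
  1, 1, 2, 3, 4, 4, 5, 6, 7, 8, 9, 9
  1, 1, 2, 3, 4, 5, 6, 7, 8, 9, 10, 10
  1, 2, 3, 4, 5, 6, 7, 8, 9, 10, 11, 11
  1, 2, 3, 4, 5, 6, 7, 8, 9, 10, 11, 12

so w = (4, 5, 8, 10, 11, 9, 1, 7, 3, 6, 2, 12).

ℓ(w)=33; the 6 essential cells (i,j,r):

[(5, 9, 3), (6, 3, 0), (6, 7, 2), (8, 3, 1), (8, 6, 3), (10, 2, 1)]


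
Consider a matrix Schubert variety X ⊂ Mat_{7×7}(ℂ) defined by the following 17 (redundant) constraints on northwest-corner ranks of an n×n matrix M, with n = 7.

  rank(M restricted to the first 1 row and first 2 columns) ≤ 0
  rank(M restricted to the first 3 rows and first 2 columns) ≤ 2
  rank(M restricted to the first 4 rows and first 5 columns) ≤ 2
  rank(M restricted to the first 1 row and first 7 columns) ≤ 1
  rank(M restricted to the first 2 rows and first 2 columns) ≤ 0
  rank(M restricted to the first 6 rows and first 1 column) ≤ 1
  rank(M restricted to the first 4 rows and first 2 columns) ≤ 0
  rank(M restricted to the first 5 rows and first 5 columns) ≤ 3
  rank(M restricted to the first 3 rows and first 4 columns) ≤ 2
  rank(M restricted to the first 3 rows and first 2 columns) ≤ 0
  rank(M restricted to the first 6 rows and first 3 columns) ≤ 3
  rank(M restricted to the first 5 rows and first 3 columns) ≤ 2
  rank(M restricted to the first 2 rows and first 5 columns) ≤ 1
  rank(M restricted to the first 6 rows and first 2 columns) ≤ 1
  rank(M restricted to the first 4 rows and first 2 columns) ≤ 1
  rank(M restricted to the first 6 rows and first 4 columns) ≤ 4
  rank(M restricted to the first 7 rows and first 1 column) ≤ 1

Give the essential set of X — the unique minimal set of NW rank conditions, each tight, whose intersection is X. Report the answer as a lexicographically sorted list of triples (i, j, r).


Reconstructing r_w from the 17 given conditions:

  R[1]: 0 0 1 1 1 1 1
  R[2]: 0 0 1 1 1 2 2
  R[3]: 0 0 1 2 2 3 3
  R[4]: 0 0 1 2 2 3 4
  R[5]: 1 1 2 3 3 4 5
  R[6]: 1 1 2 3 4 5 6
  R[7]: 1 2 3 4 5 6 7

so w = (3, 6, 4, 7, 1, 5, 2).

Fulton essential set (4 of the 12 Rothe cells):

[(2, 5, 1), (4, 2, 0), (4, 5, 2), (6, 2, 1)]


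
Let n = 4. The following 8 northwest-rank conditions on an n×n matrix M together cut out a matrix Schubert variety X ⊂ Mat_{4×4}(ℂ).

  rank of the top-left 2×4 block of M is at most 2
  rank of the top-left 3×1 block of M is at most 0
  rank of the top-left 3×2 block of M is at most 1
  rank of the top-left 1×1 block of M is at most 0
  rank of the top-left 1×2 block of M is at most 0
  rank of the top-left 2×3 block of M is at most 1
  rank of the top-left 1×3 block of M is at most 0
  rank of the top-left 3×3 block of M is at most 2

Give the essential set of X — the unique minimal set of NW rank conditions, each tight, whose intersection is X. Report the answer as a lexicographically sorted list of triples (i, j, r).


Propagating the 8 rank bounds to every northwest block:

  R[1]: 0 | 0 | 0 | 1
  R[2]: 0 | 1 | 1 | 2
  R[3]: 0 | 1 | 2 | 3
  R[4]: 1 | 2 | 3 | 4

hence w(1..4) = (4, 2, 3, 1).

2 SE-corners of the 5-cell Rothe diagram give Ess(w):

[(1, 3, 0), (3, 1, 0)]


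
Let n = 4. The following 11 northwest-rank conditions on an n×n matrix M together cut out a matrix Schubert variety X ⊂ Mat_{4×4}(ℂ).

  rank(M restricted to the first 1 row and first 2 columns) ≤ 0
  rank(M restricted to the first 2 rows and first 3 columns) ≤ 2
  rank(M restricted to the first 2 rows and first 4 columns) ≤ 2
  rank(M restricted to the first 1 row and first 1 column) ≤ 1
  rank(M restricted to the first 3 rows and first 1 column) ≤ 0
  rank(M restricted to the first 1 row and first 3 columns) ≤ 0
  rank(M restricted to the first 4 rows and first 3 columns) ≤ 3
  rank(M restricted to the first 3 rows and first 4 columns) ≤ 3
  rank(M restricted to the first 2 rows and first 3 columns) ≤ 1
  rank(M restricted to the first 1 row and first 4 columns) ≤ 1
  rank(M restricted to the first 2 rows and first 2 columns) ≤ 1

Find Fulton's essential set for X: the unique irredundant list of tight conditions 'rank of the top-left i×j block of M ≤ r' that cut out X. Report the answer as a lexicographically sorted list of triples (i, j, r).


Recovering R(i,j) via the rank-extension bound from the 11 conditions:

  R[1]: 0, 0, 0, 1
  R[2]: 0, 1, 1, 2
  R[3]: 0, 1, 2, 3
  R[4]: 1, 2, 3, 4

the unique w with this rank table is (4, 2, 3, 1).

Rothe diagram D(w) (5 cells), 2 SE-corners (essential conditions):

[(1, 3, 0), (3, 1, 0)]


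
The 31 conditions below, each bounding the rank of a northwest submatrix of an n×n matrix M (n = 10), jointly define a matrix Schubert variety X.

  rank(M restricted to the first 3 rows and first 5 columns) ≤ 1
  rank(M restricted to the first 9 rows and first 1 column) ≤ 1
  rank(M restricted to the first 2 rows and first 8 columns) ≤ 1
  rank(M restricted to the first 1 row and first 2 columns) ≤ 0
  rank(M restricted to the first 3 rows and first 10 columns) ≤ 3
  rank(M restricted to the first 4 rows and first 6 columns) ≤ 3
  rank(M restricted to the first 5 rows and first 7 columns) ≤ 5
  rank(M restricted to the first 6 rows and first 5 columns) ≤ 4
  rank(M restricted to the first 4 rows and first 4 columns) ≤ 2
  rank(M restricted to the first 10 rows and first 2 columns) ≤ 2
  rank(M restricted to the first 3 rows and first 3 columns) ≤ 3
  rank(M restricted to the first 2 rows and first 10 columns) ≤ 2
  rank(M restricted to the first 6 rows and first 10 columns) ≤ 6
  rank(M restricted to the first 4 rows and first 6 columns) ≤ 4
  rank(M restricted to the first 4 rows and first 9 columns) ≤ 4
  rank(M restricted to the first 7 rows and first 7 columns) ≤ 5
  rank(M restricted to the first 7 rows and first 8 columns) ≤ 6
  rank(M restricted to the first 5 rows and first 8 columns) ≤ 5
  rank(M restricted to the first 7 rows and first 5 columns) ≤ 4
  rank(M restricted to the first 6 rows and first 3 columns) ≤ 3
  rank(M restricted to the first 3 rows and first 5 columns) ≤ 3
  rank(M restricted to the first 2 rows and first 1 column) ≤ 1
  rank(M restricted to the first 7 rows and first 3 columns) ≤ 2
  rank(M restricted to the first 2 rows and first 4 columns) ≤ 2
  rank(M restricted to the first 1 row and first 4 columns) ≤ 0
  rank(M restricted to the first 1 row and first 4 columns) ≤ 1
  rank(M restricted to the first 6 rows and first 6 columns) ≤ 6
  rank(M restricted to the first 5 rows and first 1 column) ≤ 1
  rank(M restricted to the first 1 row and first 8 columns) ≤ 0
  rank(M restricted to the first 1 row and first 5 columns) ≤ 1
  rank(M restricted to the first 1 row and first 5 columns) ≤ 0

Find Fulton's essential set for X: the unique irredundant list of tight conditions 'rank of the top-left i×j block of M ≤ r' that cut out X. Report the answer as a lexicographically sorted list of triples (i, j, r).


Rank table r_w(10×10) implied by the 31 constraints:

  0, 0, 0, 0, 0, 0, 0, 0, 1, 1
  1, 1, 1, 1, 1, 1, 1, 1, 2, 2
  1, 1, 1, 1, 1, 2, 2, 2, 3, 3
  1, 2, 2, 2, 2, 3, 3, 3, 4, 4
  1, 2, 2, 3, 3, 4, 4, 4, 5, 5
  1, 2, 2, 3, 4, 5, 5, 5, 6, 6
  1, 2, 2, 3, 4, 5, 5, 6, 7, 7
  1, 2, 3, 4, 5, 6, 6, 7, 8, 8
  1, 2, 3, 4, 5, 6, 7, 8, 9, 9
  1, 2, 3, 4, 5, 6, 7, 8, 9, 10

hence w(1..10) = (9, 1, 6, 2, 4, 5, 8, 3, 7, 10).

Fulton essential set (4 of the 16 Rothe cells):

[(1, 8, 0), (3, 5, 1), (7, 3, 2), (7, 7, 5)]


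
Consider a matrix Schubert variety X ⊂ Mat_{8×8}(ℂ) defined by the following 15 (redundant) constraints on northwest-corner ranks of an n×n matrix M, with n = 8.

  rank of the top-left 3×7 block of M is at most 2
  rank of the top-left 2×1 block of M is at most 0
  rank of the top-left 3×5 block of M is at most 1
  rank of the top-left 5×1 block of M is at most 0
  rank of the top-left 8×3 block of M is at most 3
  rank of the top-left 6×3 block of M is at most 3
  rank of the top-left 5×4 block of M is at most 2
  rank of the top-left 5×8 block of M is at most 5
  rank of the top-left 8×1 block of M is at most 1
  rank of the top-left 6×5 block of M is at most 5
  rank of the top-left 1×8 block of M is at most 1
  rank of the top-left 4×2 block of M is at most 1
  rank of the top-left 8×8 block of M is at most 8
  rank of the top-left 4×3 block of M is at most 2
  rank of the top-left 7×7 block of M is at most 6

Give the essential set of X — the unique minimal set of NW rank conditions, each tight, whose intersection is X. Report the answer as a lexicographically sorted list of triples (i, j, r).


The tightest implied rank at each (i,j), from the 15 conditions:

  R[1]: 0 1 1 1 1 1 1 1
  R[2]: 0 1 1 1 1 2 2 2
  R[3]: 0 1 1 1 1 2 2 3
  R[4]: 0 1 2 2 2 3 3 4
  R[5]: 0 1 2 2 3 4 4 5
  R[6]: 1 2 3 3 4 5 5 6
  R[7]: 1 2 3 4 5 6 6 7
  R[8]: 1 2 3 4 5 6 7 8

hence w(1..8) = (2, 6, 8, 3, 5, 1, 4, 7).

4 SE-corners of the 13-cell Rothe diagram give Ess(w):

[(3, 5, 1), (3, 7, 2), (5, 1, 0), (5, 4, 2)]


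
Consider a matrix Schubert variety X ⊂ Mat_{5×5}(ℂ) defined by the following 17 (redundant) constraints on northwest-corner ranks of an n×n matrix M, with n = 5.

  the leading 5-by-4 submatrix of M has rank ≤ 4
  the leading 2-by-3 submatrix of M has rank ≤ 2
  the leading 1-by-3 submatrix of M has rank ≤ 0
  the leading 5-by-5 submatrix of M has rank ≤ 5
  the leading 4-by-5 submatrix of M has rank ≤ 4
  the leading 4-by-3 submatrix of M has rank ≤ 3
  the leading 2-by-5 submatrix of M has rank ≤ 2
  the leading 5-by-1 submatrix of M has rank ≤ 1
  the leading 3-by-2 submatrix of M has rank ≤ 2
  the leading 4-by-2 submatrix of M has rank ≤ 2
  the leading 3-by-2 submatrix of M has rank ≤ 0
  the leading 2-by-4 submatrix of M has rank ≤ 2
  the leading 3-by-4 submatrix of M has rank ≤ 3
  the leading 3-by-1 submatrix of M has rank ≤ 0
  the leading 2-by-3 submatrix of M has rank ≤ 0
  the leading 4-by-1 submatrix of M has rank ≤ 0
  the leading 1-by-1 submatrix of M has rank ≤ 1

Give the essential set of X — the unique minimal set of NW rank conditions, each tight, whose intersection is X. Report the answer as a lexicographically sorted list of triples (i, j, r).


Rank table r_w(5×5) implied by the 17 constraints:

  0  0  0  1  1
  0  0  0  1  2
  0  0  1  2  3
  0  1  2  3  4
  1  2  3  4  5

the unique w with this rank table is (4, 5, 3, 2, 1).

3 SE-corners of the 9-cell Rothe diagram give Ess(w):

[(2, 3, 0), (3, 2, 0), (4, 1, 0)]


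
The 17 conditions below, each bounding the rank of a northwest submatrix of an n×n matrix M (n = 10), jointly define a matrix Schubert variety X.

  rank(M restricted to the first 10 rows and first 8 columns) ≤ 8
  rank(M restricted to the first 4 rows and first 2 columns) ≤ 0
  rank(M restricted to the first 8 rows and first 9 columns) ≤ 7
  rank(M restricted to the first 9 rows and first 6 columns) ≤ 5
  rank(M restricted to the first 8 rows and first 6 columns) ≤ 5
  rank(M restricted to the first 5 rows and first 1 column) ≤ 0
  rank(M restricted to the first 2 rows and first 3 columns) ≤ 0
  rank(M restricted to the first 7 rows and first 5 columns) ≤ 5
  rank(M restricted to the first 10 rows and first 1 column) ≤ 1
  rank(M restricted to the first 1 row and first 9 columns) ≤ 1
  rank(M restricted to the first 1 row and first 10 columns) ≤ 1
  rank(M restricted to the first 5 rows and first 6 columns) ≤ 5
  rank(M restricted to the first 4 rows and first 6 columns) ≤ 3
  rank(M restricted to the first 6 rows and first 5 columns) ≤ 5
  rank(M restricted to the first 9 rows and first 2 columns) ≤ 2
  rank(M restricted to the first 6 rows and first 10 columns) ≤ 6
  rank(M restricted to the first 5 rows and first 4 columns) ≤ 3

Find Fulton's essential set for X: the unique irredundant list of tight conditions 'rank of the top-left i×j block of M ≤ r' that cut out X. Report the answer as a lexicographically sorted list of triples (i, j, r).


Recovering R(i,j) via the rank-extension bound from the 17 conditions:

  row 1: 0 | 0 | 0 | 1 | 1 | 1 | 1 | 1 | 1 | 1
  row 2: 0 | 0 | 0 | 1 | 2 | 2 | 2 | 2 | 2 | 2
  row 3: 0 | 0 | 1 | 2 | 3 | 3 | 3 | 3 | 3 | 3
  row 4: 0 | 0 | 1 | 2 | 3 | 3 | 4 | 4 | 4 | 4
  row 5: 0 | 1 | 2 | 3 | 4 | 4 | 5 | 5 | 5 | 5
  row 6: 1 | 2 | 3 | 4 | 5 | 5 | 6 | 6 | 6 | 6
  row 7: 1 | 2 | 3 | 4 | 5 | 5 | 6 | 7 | 7 | 7
  row 8: 1 | 2 | 3 | 4 | 5 | 5 | 6 | 7 | 7 | 8
  row 9: 1 | 2 | 3 | 4 | 5 | 5 | 6 | 7 | 8 | 9
  row 10: 1 | 2 | 3 | 4 | 5 | 6 | 7 | 8 | 9 | 10

the unique w with this rank table is (4, 5, 3, 7, 2, 1, 8, 10, 9, 6).

6 SE-corners of the 16-cell Rothe diagram give Ess(w):

[(2, 3, 0), (4, 2, 0), (4, 6, 3), (5, 1, 0), (8, 9, 7), (9, 6, 5)]


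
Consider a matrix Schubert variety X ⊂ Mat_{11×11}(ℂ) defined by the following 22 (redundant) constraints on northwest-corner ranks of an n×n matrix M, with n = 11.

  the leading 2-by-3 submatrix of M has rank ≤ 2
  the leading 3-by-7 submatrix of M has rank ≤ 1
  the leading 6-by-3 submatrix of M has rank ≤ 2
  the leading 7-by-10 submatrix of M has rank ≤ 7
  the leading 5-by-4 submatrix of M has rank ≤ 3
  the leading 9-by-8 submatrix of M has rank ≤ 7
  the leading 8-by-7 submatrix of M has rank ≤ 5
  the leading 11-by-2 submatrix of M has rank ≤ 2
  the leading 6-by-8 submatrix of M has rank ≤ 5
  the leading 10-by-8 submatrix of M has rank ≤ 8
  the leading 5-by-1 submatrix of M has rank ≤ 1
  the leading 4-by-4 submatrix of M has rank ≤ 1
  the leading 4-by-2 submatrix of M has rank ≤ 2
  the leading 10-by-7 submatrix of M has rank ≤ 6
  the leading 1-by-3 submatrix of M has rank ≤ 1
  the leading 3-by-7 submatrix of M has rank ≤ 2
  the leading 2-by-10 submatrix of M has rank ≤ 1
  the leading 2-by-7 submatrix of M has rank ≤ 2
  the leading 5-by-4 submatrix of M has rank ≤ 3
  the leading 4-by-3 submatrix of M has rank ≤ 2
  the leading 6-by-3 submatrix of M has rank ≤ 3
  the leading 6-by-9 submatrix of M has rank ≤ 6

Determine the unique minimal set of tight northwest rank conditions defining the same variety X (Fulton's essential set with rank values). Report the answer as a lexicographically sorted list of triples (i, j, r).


Recovering R(i,j) via the rank-extension bound from the 22 conditions:

  1 | 1 | 1 | 1 | 1 | 1 | 1 | 1 | 1 | 1 | 1
  1 | 1 | 1 | 1 | 1 | 1 | 1 | 1 | 1 | 1 | 2
  1 | 1 | 1 | 1 | 1 | 1 | 1 | 2 | 2 | 2 | 3
  1 | 1 | 1 | 1 | 2 | 2 | 2 | 3 | 3 | 3 | 4
  1 | 2 | 2 | 2 | 3 | 3 | 3 | 4 | 4 | 4 | 5
  1 | 2 | 2 | 3 | 4 | 4 | 4 | 5 | 5 | 5 | 6
  1 | 2 | 3 | 4 | 5 | 5 | 5 | 6 | 6 | 6 | 7
  1 | 2 | 3 | 4 | 5 | 5 | 5 | 6 | 7 | 7 | 8
  1 | 2 | 3 | 4 | 5 | 6 | 6 | 7 | 8 | 8 | 9
  1 | 2 | 3 | 4 | 5 | 6 | 6 | 7 | 8 | 9 | 10
  1 | 2 | 3 | 4 | 5 | 6 | 7 | 8 | 9 | 10 | 11

the unique w with this rank table is (1, 11, 8, 5, 2, 4, 3, 9, 6, 10, 7).

D(w) has 22 cells with 6 SE-corners; essential set:

[(2, 10, 1), (3, 7, 1), (4, 4, 1), (6, 3, 2), (8, 7, 5), (10, 7, 6)]


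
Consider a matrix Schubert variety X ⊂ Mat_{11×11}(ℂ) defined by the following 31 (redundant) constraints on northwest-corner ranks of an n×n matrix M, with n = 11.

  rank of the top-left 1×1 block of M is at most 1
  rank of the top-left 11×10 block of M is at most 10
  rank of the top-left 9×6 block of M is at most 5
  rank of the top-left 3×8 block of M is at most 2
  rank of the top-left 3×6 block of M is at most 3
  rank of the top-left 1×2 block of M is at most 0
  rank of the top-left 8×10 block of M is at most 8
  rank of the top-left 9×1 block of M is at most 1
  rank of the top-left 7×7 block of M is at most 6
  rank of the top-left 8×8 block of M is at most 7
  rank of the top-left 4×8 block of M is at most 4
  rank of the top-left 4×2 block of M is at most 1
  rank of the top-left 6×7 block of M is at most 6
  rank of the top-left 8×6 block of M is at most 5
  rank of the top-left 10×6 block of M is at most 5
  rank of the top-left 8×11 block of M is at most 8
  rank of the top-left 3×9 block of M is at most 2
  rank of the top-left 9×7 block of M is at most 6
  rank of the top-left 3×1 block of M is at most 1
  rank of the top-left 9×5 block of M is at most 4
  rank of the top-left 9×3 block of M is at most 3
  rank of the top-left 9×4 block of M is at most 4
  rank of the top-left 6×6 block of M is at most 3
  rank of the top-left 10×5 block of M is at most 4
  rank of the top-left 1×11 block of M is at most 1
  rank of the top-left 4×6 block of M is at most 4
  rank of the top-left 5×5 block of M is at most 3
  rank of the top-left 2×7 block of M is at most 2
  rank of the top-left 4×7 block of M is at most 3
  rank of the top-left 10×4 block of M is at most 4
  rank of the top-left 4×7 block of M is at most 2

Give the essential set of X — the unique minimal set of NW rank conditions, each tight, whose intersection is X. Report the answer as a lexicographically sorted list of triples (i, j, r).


Propagating the 31 rank bounds to every northwest block:

  row 1: 0 0 1 1 1 1 1 1 1 1 1
  row 2: 1 1 2 2 2 2 2 2 2 2 2
  row 3: 1 1 2 2 2 2 2 2 2 3 3
  row 4: 1 1 2 2 2 2 2 3 3 4 4
  row 5: 1 2 3 3 3 3 3 4 4 5 5
  row 6: 1 2 3 3 3 3 4 5 5 6 6
  row 7: 1 2 3 4 4 4 5 6 6 7 7
  row 8: 1 2 3 4 4 5 6 7 7 8 8
  row 9: 1 2 3 4 4 5 6 7 8 9 9
  row 10: 1 2 3 4 4 5 6 7 8 9 10
  row 11: 1 2 3 4 5 6 7 8 9 10 11

so w = (3, 1, 10, 8, 2, 7, 4, 6, 9, 11, 5).

D(w) has 20 cells with 6 SE-corners; essential set:

[(1, 2, 0), (3, 9, 2), (4, 2, 1), (4, 7, 2), (6, 6, 3), (10, 5, 4)]


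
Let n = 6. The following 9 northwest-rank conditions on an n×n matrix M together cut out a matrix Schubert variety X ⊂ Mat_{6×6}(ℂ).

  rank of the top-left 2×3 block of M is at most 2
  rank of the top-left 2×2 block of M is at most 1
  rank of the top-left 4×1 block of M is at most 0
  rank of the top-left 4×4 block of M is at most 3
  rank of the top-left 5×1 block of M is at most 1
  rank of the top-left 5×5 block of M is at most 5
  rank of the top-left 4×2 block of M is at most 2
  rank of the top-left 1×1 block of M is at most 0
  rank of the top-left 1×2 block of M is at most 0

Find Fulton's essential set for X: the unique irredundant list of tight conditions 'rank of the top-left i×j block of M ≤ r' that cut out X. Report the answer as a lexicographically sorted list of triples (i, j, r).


Computing R[i][j] = min implied NW-rank bound (n=6, 9 conditions):

  row 1: 0 0 1 1 1 1
  row 2: 0 1 2 2 2 2
  row 3: 0 1 2 3 3 3
  row 4: 0 1 2 3 4 4
  row 5: 1 2 3 4 5 5
  row 6: 1 2 3 4 5 6

the unique w with this rank table is (3, 2, 4, 5, 1, 6).

ℓ(w)=5; the 2 essential cells (i,j,r):

[(1, 2, 0), (4, 1, 0)]


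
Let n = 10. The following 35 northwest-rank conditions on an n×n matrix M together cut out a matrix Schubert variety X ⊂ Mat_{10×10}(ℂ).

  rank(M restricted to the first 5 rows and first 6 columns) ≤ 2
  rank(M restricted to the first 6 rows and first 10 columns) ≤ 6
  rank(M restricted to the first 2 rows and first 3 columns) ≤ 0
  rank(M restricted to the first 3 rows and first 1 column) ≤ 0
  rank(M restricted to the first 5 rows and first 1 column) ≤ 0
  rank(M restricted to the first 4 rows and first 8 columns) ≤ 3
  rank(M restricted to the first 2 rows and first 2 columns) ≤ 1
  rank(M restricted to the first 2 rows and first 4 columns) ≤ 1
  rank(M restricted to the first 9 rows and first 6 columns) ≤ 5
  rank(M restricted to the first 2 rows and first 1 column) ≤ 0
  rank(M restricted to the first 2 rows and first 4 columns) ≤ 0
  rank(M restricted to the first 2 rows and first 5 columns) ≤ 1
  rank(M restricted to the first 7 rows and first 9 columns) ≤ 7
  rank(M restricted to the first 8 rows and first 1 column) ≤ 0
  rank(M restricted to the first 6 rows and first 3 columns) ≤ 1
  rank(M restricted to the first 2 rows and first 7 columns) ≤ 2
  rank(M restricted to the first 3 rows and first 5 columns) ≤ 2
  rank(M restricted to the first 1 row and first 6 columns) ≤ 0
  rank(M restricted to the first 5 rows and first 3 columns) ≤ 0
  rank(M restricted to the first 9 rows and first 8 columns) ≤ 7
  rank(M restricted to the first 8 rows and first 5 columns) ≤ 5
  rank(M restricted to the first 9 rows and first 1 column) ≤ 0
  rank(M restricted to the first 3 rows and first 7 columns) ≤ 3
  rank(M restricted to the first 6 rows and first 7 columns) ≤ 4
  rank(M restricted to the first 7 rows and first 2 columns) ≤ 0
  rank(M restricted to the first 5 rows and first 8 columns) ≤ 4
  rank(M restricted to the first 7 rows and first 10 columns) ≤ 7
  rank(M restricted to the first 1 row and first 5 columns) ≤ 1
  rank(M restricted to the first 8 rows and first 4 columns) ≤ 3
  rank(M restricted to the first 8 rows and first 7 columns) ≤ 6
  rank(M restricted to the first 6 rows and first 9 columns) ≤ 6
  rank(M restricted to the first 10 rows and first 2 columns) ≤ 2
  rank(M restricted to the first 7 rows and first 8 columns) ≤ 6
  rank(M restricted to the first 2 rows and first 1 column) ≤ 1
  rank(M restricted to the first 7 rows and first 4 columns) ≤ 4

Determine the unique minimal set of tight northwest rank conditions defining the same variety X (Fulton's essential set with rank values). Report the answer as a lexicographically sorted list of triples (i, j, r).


Rank table r_w(10×10) implied by the 35 constraints:

  i=1: 0 0 0 0 0 0 1 1 1 1
  i=2: 0 0 0 0 1 1 2 2 2 2
  i=3: 0 0 0 1 2 2 3 3 3 3
  i=4: 0 0 0 1 2 2 3 3 4 4
  i=5: 0 0 0 1 2 2 3 4 5 5
  i=6: 0 0 1 2 3 3 4 5 6 6
  i=7: 0 0 1 2 3 4 5 6 7 7
  i=8: 0 1 2 3 4 5 6 7 8 8
  i=9: 0 1 2 3 4 5 6 7 8 9
  i=10: 1 2 3 4 5 6 7 8 9 10

second differences of R give the permutation w = (7, 5, 4, 9, 8, 3, 6, 2, 10, 1).

D(w) has 28 cells with 7 SE-corners; essential set:

[(1, 6, 0), (2, 4, 0), (4, 8, 3), (5, 3, 0), (5, 6, 2), (7, 2, 0), (9, 1, 0)]
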